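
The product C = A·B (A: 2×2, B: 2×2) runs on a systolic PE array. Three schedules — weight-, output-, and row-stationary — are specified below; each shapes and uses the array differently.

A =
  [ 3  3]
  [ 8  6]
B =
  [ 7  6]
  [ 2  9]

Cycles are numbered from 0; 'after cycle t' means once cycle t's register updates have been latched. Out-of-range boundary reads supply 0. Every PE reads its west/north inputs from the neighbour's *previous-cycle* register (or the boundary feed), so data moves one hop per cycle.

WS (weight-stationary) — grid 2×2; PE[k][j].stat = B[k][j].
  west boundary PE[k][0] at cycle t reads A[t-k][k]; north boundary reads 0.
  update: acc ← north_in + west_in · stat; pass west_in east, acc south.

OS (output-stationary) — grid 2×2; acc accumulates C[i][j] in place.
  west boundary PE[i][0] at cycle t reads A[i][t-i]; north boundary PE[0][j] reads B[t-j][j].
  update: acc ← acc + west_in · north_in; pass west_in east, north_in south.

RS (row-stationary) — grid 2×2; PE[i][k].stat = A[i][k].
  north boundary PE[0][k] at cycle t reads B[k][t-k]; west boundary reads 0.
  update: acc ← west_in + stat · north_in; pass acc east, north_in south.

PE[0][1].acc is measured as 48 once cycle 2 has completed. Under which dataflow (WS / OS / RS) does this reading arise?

— WS: 2×2; PE[0][1] trace:
  step 0 · PE0,1: acc=0; fwd→0 fwd↓0
  step 1 · PE0,1: acc=18; fwd→3 fwd↓18
  step 2 · PE0,1: acc=48; fwd→8 fwd↓48
— OS: 2×2; PE[0][1] trace:
  step 0 · PE0,1: acc=0; fwd→0 fwd↓0
  step 1 · PE0,1: acc=18; fwd→3 fwd↓6
  step 2 · PE0,1: acc=45; fwd→3 fwd↓9
— RS: 2×2; PE[0][1] trace:
  step 0 · PE0,1: acc=0; fwd→0 fwd↓0
  step 1 · PE0,1: acc=27; fwd→27 fwd↓2
  step 2 · PE0,1: acc=45; fwd→45 fwd↓9

dataflow = WS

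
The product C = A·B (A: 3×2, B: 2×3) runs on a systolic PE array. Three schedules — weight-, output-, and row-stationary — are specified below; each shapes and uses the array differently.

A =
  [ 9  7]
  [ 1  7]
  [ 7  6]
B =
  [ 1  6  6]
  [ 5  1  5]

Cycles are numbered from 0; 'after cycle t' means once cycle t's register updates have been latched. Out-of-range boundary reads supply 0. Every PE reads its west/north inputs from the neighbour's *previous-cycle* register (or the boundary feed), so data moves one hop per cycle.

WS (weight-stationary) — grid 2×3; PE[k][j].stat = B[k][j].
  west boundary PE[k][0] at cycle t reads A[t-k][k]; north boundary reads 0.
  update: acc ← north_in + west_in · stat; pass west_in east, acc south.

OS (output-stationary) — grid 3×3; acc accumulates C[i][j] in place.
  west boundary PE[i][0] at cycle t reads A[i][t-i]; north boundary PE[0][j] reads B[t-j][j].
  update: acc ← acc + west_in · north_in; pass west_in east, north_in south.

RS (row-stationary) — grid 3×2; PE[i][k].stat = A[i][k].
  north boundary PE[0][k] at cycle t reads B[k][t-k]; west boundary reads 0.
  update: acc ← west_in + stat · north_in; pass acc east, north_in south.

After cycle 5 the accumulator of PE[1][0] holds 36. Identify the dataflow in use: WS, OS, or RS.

dataflow = OS

WS [2×3] PE[1][0] across cycles:
  c0 r1c0: 0 / 0 / 0
  c1 r1c0: 44 / 7 / 44
  c2 r1c0: 36 / 7 / 36
  c3 r1c0: 37 / 6 / 37
  c4 r1c0: 0 / 0 / 0
  c5 r1c0: 0 / 0 / 0
OS [3×3] PE[1][0] across cycles:
  c0 r1c0: 0 / 0 / 0
  c1 r1c0: 1 / 1 / 1
  c2 r1c0: 36 / 7 / 5
  c3 r1c0: 36 / 0 / 0
  c4 r1c0: 36 / 0 / 0
  c5 r1c0: 36 / 0 / 0
RS [3×2] PE[1][0] across cycles:
  c0 r1c0: 0 / 0 / 0
  c1 r1c0: 1 / 1 / 1
  c2 r1c0: 6 / 6 / 6
  c3 r1c0: 6 / 6 / 6
  c4 r1c0: 0 / 0 / 0
  c5 r1c0: 0 / 0 / 0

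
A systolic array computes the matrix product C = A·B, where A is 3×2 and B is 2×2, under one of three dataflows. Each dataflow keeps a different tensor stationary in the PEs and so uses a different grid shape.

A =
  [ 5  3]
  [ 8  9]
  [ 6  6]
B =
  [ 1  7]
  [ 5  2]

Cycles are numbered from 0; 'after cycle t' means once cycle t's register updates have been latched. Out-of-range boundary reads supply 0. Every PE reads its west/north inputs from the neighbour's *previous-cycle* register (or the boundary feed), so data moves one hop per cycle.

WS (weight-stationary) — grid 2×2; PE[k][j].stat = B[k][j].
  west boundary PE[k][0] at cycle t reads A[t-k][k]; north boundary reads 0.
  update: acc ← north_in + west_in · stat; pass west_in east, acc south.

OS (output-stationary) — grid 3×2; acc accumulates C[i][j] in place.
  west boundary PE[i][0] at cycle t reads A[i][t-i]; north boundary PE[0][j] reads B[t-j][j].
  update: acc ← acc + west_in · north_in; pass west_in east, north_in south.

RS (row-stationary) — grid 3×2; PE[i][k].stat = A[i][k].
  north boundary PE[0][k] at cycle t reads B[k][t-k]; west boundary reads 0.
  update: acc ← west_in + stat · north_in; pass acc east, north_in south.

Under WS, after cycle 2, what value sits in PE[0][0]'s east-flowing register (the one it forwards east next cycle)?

register = 6

WS on a 2×2 grid — tracing PE[0][0] and its feeders:
  step 0 · PE0,0: acc=5; fwd→5 fwd↓5
  step 1 · PE0,0: acc=8; fwd→8 fwd↓8
  step 2 · PE0,0: acc=6; fwd→6 fwd↓6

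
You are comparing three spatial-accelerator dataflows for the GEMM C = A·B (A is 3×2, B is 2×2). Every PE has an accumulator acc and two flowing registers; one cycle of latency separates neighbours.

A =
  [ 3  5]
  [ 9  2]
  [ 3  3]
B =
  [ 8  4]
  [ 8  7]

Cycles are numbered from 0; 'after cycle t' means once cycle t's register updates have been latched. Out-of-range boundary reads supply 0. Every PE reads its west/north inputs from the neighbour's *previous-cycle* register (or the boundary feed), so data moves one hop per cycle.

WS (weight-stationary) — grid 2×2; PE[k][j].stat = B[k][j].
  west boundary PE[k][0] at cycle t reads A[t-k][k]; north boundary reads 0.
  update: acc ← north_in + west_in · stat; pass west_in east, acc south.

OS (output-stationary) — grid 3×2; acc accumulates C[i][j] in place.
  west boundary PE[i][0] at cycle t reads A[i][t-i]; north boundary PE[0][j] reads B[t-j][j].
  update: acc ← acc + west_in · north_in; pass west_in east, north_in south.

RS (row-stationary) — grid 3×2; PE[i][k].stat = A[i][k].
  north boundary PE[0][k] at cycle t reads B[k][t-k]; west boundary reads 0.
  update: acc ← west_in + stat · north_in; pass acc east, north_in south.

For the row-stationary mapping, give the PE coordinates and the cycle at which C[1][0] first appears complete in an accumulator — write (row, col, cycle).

RS: C[1][0] accumulates in PE[1][1]:
  @0  [1,1]  acc 0  |  →0  ↓0
  @1  [1,1]  acc 0  |  →0  ↓0
  @2  [1,1]  acc 88  |  →88  ↓8

(row, col, cycle) = (1, 1, 2)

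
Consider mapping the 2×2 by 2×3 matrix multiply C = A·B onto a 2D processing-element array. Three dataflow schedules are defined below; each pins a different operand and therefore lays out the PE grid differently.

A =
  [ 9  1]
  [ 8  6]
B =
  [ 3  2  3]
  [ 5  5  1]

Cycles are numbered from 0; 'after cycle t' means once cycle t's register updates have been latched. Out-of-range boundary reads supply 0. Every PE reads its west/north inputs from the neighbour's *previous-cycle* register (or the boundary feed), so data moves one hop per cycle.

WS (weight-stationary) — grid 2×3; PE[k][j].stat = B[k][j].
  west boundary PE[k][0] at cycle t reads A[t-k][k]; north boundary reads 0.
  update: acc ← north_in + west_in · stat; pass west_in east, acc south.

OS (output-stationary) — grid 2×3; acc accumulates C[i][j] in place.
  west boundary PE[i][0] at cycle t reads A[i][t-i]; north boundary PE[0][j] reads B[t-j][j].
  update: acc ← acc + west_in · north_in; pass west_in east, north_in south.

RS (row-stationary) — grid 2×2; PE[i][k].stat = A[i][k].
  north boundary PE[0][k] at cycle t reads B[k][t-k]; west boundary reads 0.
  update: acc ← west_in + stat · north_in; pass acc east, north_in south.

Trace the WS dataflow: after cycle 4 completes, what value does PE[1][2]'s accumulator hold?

PE[1][2].acc = 30

WS (2×3). Following PE[1][2] plus its west/north inputs:
  cycle 0: PE[0][2] → acc 0, east 0, south 0
  cycle 0: PE[1][1] → acc 0, east 0, south 0
  cycle 0: PE[1][2] → acc 0, east 0, south 0
  cycle 1: PE[0][2] → acc 0, east 0, south 0
  cycle 1: PE[1][1] → acc 0, east 0, south 0
  cycle 1: PE[1][2] → acc 0, east 0, south 0
  cycle 2: PE[0][2] → acc 27, east 9, south 27
  cycle 2: PE[1][1] → acc 23, east 1, south 23
  cycle 2: PE[1][2] → acc 0, east 0, south 0
  cycle 3: PE[0][2] → acc 24, east 8, south 24
  cycle 3: PE[1][1] → acc 46, east 6, south 46
  cycle 3: PE[1][2] → acc 28, east 1, south 28
  cycle 4: PE[0][2] → acc 0, east 0, south 0
  cycle 4: PE[1][1] → acc 0, east 0, south 0
  cycle 4: PE[1][2] → acc 30, east 6, south 30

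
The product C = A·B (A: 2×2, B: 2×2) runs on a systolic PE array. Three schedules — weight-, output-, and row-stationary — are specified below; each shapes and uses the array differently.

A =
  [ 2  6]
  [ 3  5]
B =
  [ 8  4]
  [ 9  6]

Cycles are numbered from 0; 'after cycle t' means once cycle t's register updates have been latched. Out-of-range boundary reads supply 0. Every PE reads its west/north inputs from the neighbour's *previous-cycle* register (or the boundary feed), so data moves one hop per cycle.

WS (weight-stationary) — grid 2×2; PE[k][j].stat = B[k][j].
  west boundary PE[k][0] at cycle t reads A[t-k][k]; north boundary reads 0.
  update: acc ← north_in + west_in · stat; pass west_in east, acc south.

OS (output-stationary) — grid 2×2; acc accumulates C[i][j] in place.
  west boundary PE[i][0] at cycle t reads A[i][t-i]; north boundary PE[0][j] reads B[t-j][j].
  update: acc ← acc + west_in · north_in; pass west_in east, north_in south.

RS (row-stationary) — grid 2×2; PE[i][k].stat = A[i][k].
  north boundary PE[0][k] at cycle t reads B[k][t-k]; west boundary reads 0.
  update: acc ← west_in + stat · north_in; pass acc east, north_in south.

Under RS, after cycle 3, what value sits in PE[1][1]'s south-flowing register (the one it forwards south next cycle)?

register = 6

RS 2×2: PE[1][1] cycle-by-cycle (with neighbour feeds):
  t=0 PE[0][1]: acc=0 h=0 v=0
  t=0 PE[1][0]: acc=0 h=0 v=0
  t=0 PE[1][1]: acc=0 h=0 v=0
  t=1 PE[0][1]: acc=70 h=70 v=9
  t=1 PE[1][0]: acc=24 h=24 v=8
  t=1 PE[1][1]: acc=0 h=0 v=0
  t=2 PE[0][1]: acc=44 h=44 v=6
  t=2 PE[1][0]: acc=12 h=12 v=4
  t=2 PE[1][1]: acc=69 h=69 v=9
  t=3 PE[0][1]: acc=0 h=0 v=0
  t=3 PE[1][0]: acc=0 h=0 v=0
  t=3 PE[1][1]: acc=42 h=42 v=6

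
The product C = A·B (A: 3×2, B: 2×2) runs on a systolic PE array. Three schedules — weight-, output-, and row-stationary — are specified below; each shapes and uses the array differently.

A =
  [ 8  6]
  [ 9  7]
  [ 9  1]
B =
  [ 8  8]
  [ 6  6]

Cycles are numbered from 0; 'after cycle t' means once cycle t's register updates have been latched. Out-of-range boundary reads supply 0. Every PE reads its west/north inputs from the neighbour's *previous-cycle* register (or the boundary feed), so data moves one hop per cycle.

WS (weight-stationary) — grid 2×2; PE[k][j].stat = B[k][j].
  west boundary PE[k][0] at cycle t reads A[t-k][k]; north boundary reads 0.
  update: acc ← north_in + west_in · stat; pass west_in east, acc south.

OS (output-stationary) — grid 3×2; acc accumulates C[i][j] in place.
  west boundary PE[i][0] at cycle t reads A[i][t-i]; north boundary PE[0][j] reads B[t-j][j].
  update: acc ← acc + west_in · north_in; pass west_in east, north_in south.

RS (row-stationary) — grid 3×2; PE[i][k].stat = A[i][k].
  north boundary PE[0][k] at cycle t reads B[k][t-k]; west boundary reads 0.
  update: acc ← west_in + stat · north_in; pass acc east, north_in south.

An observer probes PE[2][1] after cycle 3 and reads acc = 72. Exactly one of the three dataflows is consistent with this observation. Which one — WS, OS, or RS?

— WS: 2×2 array has no PE[2][1].
Under OS (3×2), PE[2][1]:
  cycle 0: PE[2][1] → acc 0, east 0, south 0
  cycle 1: PE[2][1] → acc 0, east 0, south 0
  cycle 2: PE[2][1] → acc 0, east 0, south 0
  cycle 3: PE[2][1] → acc 72, east 9, south 8
Under RS (3×2), PE[2][1]:
  cycle 0: PE[2][1] → acc 0, east 0, south 0
  cycle 1: PE[2][1] → acc 0, east 0, south 0
  cycle 2: PE[2][1] → acc 0, east 0, south 0
  cycle 3: PE[2][1] → acc 78, east 78, south 6

dataflow = OS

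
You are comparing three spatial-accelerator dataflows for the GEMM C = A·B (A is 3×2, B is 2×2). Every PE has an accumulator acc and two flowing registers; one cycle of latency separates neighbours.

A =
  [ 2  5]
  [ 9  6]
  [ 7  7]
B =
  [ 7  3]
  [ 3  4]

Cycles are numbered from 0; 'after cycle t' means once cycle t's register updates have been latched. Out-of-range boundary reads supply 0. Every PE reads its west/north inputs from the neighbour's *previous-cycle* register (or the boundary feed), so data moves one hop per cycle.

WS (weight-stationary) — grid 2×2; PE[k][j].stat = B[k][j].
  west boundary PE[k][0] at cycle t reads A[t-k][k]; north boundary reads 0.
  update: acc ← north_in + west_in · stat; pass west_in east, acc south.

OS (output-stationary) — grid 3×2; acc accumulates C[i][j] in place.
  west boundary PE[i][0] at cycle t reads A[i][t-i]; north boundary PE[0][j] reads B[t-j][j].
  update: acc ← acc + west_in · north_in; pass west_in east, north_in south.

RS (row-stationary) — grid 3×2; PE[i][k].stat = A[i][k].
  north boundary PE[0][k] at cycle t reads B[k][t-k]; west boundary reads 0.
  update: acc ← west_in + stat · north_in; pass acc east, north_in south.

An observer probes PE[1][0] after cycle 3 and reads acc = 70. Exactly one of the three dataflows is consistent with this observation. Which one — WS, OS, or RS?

— WS: 2×2; PE[1][0] trace:
  step 0 · PE1,0: acc=0; fwd→0 fwd↓0
  step 1 · PE1,0: acc=29; fwd→5 fwd↓29
  step 2 · PE1,0: acc=81; fwd→6 fwd↓81
  step 3 · PE1,0: acc=70; fwd→7 fwd↓70
— OS: 3×2; PE[1][0] trace:
  step 0 · PE1,0: acc=0; fwd→0 fwd↓0
  step 1 · PE1,0: acc=63; fwd→9 fwd↓7
  step 2 · PE1,0: acc=81; fwd→6 fwd↓3
  step 3 · PE1,0: acc=81; fwd→0 fwd↓0
— RS: 3×2; PE[1][0] trace:
  step 0 · PE1,0: acc=0; fwd→0 fwd↓0
  step 1 · PE1,0: acc=63; fwd→63 fwd↓7
  step 2 · PE1,0: acc=27; fwd→27 fwd↓3
  step 3 · PE1,0: acc=0; fwd→0 fwd↓0

dataflow = WS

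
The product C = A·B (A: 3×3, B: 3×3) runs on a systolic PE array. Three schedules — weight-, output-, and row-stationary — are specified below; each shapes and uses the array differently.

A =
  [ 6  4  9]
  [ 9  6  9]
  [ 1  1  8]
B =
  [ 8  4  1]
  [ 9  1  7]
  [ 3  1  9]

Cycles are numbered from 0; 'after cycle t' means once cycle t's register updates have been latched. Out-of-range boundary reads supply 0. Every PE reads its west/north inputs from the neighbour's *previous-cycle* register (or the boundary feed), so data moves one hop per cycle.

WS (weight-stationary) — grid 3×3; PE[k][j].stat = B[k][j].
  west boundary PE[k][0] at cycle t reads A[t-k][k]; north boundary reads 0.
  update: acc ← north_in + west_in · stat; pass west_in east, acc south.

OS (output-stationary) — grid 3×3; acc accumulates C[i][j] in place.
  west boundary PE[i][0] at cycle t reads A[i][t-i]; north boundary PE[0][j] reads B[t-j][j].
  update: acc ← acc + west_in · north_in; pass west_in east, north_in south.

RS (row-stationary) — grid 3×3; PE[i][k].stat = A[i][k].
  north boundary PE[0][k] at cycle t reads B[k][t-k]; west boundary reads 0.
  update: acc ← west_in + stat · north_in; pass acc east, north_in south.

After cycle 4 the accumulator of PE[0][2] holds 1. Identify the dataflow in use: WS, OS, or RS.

WS (3×3 grid), PE[0][2]:
  [0] (0,2) acc=0 (h:0 v:0)
  [1] (0,2) acc=0 (h:0 v:0)
  [2] (0,2) acc=6 (h:6 v:6)
  [3] (0,2) acc=9 (h:9 v:9)
  [4] (0,2) acc=1 (h:1 v:1)
OS (3×3 grid), PE[0][2]:
  [0] (0,2) acc=0 (h:0 v:0)
  [1] (0,2) acc=0 (h:0 v:0)
  [2] (0,2) acc=6 (h:6 v:1)
  [3] (0,2) acc=34 (h:4 v:7)
  [4] (0,2) acc=115 (h:9 v:9)
RS (3×3 grid), PE[0][2]:
  [0] (0,2) acc=0 (h:0 v:0)
  [1] (0,2) acc=0 (h:0 v:0)
  [2] (0,2) acc=111 (h:111 v:3)
  [3] (0,2) acc=37 (h:37 v:1)
  [4] (0,2) acc=115 (h:115 v:9)

dataflow = WS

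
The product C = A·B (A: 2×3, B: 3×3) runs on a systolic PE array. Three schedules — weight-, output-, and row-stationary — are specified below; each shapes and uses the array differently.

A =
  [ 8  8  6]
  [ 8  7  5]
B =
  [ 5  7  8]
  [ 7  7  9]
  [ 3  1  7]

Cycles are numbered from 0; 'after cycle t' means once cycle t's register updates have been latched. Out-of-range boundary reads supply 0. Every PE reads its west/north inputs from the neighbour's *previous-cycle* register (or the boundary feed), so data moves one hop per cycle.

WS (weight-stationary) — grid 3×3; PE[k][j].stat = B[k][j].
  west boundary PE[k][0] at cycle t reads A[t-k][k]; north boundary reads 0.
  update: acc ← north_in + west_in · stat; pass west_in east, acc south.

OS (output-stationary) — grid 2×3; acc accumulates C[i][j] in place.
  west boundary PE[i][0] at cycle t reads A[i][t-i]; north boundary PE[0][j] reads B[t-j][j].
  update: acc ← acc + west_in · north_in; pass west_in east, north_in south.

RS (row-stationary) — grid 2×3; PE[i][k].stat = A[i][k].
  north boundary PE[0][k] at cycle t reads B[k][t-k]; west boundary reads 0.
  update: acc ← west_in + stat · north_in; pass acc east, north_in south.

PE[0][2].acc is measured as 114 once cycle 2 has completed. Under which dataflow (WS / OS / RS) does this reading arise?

— WS: 3×3; PE[0][2] trace:
  cycle 0: PE[0][2] → acc 0, east 0, south 0
  cycle 1: PE[0][2] → acc 0, east 0, south 0
  cycle 2: PE[0][2] → acc 64, east 8, south 64
— OS: 2×3; PE[0][2] trace:
  cycle 0: PE[0][2] → acc 0, east 0, south 0
  cycle 1: PE[0][2] → acc 0, east 0, south 0
  cycle 2: PE[0][2] → acc 64, east 8, south 8
— RS: 2×3; PE[0][2] trace:
  cycle 0: PE[0][2] → acc 0, east 0, south 0
  cycle 1: PE[0][2] → acc 0, east 0, south 0
  cycle 2: PE[0][2] → acc 114, east 114, south 3

dataflow = RS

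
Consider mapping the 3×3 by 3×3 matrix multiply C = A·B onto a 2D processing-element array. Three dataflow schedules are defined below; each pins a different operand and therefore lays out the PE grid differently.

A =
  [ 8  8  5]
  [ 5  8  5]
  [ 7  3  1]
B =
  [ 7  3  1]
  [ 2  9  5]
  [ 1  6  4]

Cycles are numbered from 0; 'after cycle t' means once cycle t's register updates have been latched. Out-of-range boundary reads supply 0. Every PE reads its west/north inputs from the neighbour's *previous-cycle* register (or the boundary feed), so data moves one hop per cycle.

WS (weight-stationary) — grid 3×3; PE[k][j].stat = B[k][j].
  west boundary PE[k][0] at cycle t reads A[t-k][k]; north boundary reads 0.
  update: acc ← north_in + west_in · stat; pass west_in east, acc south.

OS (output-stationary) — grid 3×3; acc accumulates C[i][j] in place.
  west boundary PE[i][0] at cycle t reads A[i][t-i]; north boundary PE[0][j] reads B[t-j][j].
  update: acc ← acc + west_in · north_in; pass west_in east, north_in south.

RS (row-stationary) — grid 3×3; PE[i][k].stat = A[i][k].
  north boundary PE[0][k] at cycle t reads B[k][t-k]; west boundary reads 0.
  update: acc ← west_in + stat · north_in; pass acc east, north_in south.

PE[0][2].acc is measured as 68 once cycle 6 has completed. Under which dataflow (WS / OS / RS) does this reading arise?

— WS: 3×3; PE[0][2] trace:
  0: (0,2).acc=0  regs=<0,0>
  1: (0,2).acc=0  regs=<0,0>
  2: (0,2).acc=8  regs=<8,8>
  3: (0,2).acc=5  regs=<5,5>
  4: (0,2).acc=7  regs=<7,7>
  5: (0,2).acc=0  regs=<0,0>
  6: (0,2).acc=0  regs=<0,0>
— OS: 3×3; PE[0][2] trace:
  0: (0,2).acc=0  regs=<0,0>
  1: (0,2).acc=0  regs=<0,0>
  2: (0,2).acc=8  regs=<8,1>
  3: (0,2).acc=48  regs=<8,5>
  4: (0,2).acc=68  regs=<5,4>
  5: (0,2).acc=68  regs=<0,0>
  6: (0,2).acc=68  regs=<0,0>
— RS: 3×3; PE[0][2] trace:
  0: (0,2).acc=0  regs=<0,0>
  1: (0,2).acc=0  regs=<0,0>
  2: (0,2).acc=77  regs=<77,1>
  3: (0,2).acc=126  regs=<126,6>
  4: (0,2).acc=68  regs=<68,4>
  5: (0,2).acc=0  regs=<0,0>
  6: (0,2).acc=0  regs=<0,0>

dataflow = OS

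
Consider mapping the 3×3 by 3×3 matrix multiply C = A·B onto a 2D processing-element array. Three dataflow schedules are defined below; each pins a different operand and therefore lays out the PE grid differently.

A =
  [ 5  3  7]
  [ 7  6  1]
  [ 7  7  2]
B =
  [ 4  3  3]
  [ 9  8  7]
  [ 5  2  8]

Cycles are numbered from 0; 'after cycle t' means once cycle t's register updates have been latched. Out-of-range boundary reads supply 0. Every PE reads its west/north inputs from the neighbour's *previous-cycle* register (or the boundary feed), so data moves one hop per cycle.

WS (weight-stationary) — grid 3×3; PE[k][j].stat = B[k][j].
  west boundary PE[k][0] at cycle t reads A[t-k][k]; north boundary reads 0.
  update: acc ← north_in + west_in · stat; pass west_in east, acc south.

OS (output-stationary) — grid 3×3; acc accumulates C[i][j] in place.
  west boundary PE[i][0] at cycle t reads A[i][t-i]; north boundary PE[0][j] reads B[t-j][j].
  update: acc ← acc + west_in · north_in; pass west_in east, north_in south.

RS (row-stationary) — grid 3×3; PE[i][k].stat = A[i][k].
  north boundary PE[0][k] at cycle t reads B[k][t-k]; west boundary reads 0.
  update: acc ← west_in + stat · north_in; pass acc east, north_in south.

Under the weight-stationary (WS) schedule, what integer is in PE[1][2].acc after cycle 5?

PE[1][2].acc = 70

WS (3×3). Following PE[1][2] plus its west/north inputs:
  after 0 — PE[0][2] acc=0, pass-E 0, pass-S 0
  after 0 — PE[1][1] acc=0, pass-E 0, pass-S 0
  after 0 — PE[1][2] acc=0, pass-E 0, pass-S 0
  after 1 — PE[0][2] acc=0, pass-E 0, pass-S 0
  after 1 — PE[1][1] acc=0, pass-E 0, pass-S 0
  after 1 — PE[1][2] acc=0, pass-E 0, pass-S 0
  after 2 — PE[0][2] acc=15, pass-E 5, pass-S 15
  after 2 — PE[1][1] acc=39, pass-E 3, pass-S 39
  after 2 — PE[1][2] acc=0, pass-E 0, pass-S 0
  after 3 — PE[0][2] acc=21, pass-E 7, pass-S 21
  after 3 — PE[1][1] acc=69, pass-E 6, pass-S 69
  after 3 — PE[1][2] acc=36, pass-E 3, pass-S 36
  after 4 — PE[0][2] acc=21, pass-E 7, pass-S 21
  after 4 — PE[1][1] acc=77, pass-E 7, pass-S 77
  after 4 — PE[1][2] acc=63, pass-E 6, pass-S 63
  after 5 — PE[0][2] acc=0, pass-E 0, pass-S 0
  after 5 — PE[1][1] acc=0, pass-E 0, pass-S 0
  after 5 — PE[1][2] acc=70, pass-E 7, pass-S 70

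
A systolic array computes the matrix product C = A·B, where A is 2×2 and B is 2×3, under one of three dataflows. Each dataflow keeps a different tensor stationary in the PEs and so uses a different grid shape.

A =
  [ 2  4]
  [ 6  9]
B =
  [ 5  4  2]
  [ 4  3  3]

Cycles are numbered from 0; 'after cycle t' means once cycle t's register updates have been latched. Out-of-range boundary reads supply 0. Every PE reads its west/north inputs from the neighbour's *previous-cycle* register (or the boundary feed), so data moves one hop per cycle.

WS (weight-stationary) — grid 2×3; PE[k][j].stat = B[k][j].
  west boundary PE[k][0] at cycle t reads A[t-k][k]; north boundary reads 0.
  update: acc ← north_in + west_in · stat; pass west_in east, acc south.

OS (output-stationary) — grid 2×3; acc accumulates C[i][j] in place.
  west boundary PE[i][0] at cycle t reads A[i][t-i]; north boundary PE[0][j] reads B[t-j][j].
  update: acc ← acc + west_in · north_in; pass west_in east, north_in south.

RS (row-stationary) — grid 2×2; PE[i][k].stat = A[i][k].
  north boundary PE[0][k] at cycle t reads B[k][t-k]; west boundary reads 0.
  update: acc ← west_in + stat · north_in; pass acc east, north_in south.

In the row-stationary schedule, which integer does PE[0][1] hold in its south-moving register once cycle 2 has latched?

register = 3

RS on a 2×2 grid — tracing PE[0][1] and its feeders:
  @0  [0,0]  acc 10  |  →10  ↓5
  @0  [0,1]  acc 0  |  →0  ↓0
  @1  [0,0]  acc 8  |  →8  ↓4
  @1  [0,1]  acc 26  |  →26  ↓4
  @2  [0,0]  acc 4  |  →4  ↓2
  @2  [0,1]  acc 20  |  →20  ↓3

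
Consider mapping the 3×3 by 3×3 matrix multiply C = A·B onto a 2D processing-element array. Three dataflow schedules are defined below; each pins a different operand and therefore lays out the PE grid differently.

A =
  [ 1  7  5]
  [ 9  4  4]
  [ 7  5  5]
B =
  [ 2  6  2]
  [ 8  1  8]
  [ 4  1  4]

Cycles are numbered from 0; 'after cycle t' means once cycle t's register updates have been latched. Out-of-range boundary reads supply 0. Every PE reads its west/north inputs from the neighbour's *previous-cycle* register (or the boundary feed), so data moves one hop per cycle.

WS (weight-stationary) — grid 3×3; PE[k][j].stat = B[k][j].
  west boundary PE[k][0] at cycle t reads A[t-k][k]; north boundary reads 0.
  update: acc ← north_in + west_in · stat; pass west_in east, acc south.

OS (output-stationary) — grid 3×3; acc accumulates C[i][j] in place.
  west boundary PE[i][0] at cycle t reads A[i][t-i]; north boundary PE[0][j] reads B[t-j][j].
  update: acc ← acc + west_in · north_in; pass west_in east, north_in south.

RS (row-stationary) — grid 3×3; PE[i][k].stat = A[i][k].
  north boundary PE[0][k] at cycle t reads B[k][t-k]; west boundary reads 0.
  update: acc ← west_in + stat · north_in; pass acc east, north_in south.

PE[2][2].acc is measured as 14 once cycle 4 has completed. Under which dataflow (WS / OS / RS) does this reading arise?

WS (3×3 grid), PE[2][2]:
  step 0 · PE2,2: acc=0; fwd→0 fwd↓0
  step 1 · PE2,2: acc=0; fwd→0 fwd↓0
  step 2 · PE2,2: acc=0; fwd→0 fwd↓0
  step 3 · PE2,2: acc=0; fwd→0 fwd↓0
  step 4 · PE2,2: acc=78; fwd→5 fwd↓78
OS (3×3 grid), PE[2][2]:
  step 0 · PE2,2: acc=0; fwd→0 fwd↓0
  step 1 · PE2,2: acc=0; fwd→0 fwd↓0
  step 2 · PE2,2: acc=0; fwd→0 fwd↓0
  step 3 · PE2,2: acc=0; fwd→0 fwd↓0
  step 4 · PE2,2: acc=14; fwd→7 fwd↓2
RS (3×3 grid), PE[2][2]:
  step 0 · PE2,2: acc=0; fwd→0 fwd↓0
  step 1 · PE2,2: acc=0; fwd→0 fwd↓0
  step 2 · PE2,2: acc=0; fwd→0 fwd↓0
  step 3 · PE2,2: acc=0; fwd→0 fwd↓0
  step 4 · PE2,2: acc=74; fwd→74 fwd↓4

dataflow = OS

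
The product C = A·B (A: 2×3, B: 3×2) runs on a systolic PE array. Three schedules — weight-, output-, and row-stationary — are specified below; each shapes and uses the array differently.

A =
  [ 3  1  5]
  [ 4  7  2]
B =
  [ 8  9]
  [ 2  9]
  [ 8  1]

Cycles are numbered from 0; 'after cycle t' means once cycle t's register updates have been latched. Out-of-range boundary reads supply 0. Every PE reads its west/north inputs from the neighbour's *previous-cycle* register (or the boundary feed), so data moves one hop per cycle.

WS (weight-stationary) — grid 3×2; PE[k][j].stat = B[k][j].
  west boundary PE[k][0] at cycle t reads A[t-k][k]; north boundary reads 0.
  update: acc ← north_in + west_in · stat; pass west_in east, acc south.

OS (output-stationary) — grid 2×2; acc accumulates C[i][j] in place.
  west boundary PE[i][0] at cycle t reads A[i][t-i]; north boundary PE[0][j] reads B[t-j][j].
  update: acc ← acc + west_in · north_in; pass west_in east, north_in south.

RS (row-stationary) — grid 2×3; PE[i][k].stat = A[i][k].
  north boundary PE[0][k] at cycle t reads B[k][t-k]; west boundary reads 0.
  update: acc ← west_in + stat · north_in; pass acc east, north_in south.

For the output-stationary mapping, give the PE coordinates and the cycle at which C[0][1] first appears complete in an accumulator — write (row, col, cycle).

(row, col, cycle) = (0, 1, 3)

OS: C[0][1] accumulates in PE[0][1]:
  @0  [0,1]  acc 0  |  →0  ↓0
  @1  [0,1]  acc 27  |  →3  ↓9
  @2  [0,1]  acc 36  |  →1  ↓9
  @3  [0,1]  acc 41  |  →5  ↓1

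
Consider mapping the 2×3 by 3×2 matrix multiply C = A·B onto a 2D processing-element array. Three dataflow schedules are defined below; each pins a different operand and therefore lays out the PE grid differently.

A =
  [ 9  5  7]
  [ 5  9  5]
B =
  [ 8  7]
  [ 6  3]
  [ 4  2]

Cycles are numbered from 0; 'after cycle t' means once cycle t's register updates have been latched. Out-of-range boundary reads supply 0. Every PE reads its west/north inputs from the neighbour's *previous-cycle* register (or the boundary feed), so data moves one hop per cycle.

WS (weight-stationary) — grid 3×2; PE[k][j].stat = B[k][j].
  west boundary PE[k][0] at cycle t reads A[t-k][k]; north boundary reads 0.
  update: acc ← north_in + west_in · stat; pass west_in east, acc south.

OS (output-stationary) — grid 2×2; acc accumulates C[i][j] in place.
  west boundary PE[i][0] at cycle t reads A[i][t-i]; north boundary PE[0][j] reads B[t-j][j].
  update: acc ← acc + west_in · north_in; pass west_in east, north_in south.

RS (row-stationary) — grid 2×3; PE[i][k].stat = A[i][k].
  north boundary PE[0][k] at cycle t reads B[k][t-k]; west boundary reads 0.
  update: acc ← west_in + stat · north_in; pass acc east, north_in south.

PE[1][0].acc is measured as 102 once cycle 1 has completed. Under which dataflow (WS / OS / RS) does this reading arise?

dataflow = WS

WS [3×2] PE[1][0] across cycles:
  t=0 PE[1][0]: acc=0 h=0 v=0
  t=1 PE[1][0]: acc=102 h=5 v=102
OS [2×2] PE[1][0] across cycles:
  t=0 PE[1][0]: acc=0 h=0 v=0
  t=1 PE[1][0]: acc=40 h=5 v=8
RS [2×3] PE[1][0] across cycles:
  t=0 PE[1][0]: acc=0 h=0 v=0
  t=1 PE[1][0]: acc=40 h=40 v=8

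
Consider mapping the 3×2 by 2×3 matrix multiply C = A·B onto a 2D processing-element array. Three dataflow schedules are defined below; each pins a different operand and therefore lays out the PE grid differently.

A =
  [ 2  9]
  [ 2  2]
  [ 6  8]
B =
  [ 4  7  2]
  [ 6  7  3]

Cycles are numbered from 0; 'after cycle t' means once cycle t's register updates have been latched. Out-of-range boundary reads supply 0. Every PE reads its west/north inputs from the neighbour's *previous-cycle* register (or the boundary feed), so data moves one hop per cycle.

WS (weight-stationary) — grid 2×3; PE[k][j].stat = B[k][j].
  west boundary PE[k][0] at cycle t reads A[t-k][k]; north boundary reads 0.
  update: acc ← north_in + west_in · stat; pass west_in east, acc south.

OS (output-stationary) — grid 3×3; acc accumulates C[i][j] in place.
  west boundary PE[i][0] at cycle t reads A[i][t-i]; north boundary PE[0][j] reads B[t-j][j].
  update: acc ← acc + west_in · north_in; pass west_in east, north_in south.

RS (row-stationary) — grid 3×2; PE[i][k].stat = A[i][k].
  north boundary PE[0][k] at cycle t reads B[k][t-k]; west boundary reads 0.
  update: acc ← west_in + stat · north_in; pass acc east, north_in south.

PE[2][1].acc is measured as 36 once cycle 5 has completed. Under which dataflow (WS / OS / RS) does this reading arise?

WS (2×3): PE[2][1] does not exist.
OS [3×3] PE[2][1] across cycles:
  cycle 0: PE[2][1] → acc 0, east 0, south 0
  cycle 1: PE[2][1] → acc 0, east 0, south 0
  cycle 2: PE[2][1] → acc 0, east 0, south 0
  cycle 3: PE[2][1] → acc 42, east 6, south 7
  cycle 4: PE[2][1] → acc 98, east 8, south 7
  cycle 5: PE[2][1] → acc 98, east 0, south 0
RS [3×2] PE[2][1] across cycles:
  cycle 0: PE[2][1] → acc 0, east 0, south 0
  cycle 1: PE[2][1] → acc 0, east 0, south 0
  cycle 2: PE[2][1] → acc 0, east 0, south 0
  cycle 3: PE[2][1] → acc 72, east 72, south 6
  cycle 4: PE[2][1] → acc 98, east 98, south 7
  cycle 5: PE[2][1] → acc 36, east 36, south 3

dataflow = RS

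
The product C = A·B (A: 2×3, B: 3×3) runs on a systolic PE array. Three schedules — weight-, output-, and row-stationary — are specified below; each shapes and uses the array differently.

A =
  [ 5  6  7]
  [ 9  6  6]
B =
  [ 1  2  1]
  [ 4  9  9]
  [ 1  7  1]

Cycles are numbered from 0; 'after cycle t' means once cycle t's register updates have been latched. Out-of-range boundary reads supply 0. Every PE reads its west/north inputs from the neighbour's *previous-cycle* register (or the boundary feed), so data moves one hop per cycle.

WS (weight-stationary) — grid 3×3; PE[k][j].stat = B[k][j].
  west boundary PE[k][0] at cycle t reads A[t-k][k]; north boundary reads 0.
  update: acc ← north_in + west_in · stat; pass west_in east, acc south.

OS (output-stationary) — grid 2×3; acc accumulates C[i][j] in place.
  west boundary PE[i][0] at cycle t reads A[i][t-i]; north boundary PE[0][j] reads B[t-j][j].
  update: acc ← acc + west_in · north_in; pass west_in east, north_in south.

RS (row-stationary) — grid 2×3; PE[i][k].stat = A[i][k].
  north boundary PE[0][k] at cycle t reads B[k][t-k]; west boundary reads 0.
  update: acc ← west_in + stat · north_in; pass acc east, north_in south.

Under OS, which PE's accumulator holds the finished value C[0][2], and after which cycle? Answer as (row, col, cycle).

OS: C[0][2] accumulates in PE[0][2]:
  step 0 · PE0,2: acc=0; fwd→0 fwd↓0
  step 1 · PE0,2: acc=0; fwd→0 fwd↓0
  step 2 · PE0,2: acc=5; fwd→5 fwd↓1
  step 3 · PE0,2: acc=59; fwd→6 fwd↓9
  step 4 · PE0,2: acc=66; fwd→7 fwd↓1

(row, col, cycle) = (0, 2, 4)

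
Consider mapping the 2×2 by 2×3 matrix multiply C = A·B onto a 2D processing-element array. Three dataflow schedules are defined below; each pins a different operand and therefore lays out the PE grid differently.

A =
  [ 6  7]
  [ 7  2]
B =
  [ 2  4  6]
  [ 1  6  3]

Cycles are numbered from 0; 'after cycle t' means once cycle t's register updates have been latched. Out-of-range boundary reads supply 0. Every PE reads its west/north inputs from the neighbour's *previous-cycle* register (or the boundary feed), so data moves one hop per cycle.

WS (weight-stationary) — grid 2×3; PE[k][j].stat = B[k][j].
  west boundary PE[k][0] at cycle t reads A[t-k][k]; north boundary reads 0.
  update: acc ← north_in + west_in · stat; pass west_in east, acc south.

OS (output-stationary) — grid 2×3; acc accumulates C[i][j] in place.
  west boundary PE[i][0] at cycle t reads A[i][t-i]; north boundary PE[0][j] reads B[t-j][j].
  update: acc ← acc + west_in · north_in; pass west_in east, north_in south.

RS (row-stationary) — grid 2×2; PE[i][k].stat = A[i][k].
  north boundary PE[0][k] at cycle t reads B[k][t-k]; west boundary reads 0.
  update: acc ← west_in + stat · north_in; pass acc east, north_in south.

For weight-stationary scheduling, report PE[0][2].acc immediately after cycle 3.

PE[0][2].acc = 42

WS 2×3: PE[0][2] cycle-by-cycle (with neighbour feeds):
  [0] (0,1) acc=0 (h:0 v:0)
  [0] (0,2) acc=0 (h:0 v:0)
  [1] (0,1) acc=24 (h:6 v:24)
  [1] (0,2) acc=0 (h:0 v:0)
  [2] (0,1) acc=28 (h:7 v:28)
  [2] (0,2) acc=36 (h:6 v:36)
  [3] (0,1) acc=0 (h:0 v:0)
  [3] (0,2) acc=42 (h:7 v:42)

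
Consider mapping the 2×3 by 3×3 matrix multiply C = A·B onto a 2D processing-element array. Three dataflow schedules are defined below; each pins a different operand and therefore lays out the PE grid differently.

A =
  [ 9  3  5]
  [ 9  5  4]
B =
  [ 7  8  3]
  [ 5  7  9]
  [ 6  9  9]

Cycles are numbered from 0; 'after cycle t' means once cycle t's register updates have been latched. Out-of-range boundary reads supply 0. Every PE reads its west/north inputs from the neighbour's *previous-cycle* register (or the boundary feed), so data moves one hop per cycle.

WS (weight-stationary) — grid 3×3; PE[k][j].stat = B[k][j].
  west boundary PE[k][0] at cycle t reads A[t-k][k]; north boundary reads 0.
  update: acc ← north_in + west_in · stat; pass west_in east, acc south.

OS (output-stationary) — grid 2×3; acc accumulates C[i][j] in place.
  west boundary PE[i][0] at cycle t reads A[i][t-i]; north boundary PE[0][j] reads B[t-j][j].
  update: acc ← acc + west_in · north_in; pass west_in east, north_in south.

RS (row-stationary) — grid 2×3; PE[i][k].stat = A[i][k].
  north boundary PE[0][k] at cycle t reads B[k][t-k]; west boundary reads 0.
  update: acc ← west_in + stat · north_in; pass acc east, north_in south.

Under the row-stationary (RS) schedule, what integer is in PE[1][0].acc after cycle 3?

PE[1][0].acc = 27

RS (2×3). Following PE[1][0] plus its west/north inputs:
  step 0 · PE0,0: acc=63; fwd→63 fwd↓7
  step 0 · PE1,0: acc=0; fwd→0 fwd↓0
  step 1 · PE0,0: acc=72; fwd→72 fwd↓8
  step 1 · PE1,0: acc=63; fwd→63 fwd↓7
  step 2 · PE0,0: acc=27; fwd→27 fwd↓3
  step 2 · PE1,0: acc=72; fwd→72 fwd↓8
  step 3 · PE0,0: acc=0; fwd→0 fwd↓0
  step 3 · PE1,0: acc=27; fwd→27 fwd↓3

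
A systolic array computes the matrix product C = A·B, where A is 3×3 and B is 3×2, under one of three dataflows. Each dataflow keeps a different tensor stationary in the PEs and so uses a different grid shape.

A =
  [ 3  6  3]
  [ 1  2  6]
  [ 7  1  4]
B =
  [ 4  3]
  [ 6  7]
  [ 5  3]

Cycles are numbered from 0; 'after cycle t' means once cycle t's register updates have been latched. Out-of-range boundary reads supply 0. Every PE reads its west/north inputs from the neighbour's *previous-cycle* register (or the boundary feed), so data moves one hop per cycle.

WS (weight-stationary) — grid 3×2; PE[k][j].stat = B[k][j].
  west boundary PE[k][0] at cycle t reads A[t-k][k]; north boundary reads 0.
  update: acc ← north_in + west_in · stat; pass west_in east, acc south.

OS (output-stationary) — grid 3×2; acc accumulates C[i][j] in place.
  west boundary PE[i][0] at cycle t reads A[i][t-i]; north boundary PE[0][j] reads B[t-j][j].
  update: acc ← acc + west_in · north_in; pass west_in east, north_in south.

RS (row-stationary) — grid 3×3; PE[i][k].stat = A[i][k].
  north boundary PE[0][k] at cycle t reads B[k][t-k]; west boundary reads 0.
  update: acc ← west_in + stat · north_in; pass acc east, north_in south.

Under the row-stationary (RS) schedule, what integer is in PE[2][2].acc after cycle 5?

PE[2][2].acc = 40

Tracing RS — 3×3 array, target PE[2][2]:
  after 0 — PE[1][2] acc=0, pass-E 0, pass-S 0
  after 0 — PE[2][1] acc=0, pass-E 0, pass-S 0
  after 0 — PE[2][2] acc=0, pass-E 0, pass-S 0
  after 1 — PE[1][2] acc=0, pass-E 0, pass-S 0
  after 1 — PE[2][1] acc=0, pass-E 0, pass-S 0
  after 1 — PE[2][2] acc=0, pass-E 0, pass-S 0
  after 2 — PE[1][2] acc=0, pass-E 0, pass-S 0
  after 2 — PE[2][1] acc=0, pass-E 0, pass-S 0
  after 2 — PE[2][2] acc=0, pass-E 0, pass-S 0
  after 3 — PE[1][2] acc=46, pass-E 46, pass-S 5
  after 3 — PE[2][1] acc=34, pass-E 34, pass-S 6
  after 3 — PE[2][2] acc=0, pass-E 0, pass-S 0
  after 4 — PE[1][2] acc=35, pass-E 35, pass-S 3
  after 4 — PE[2][1] acc=28, pass-E 28, pass-S 7
  after 4 — PE[2][2] acc=54, pass-E 54, pass-S 5
  after 5 — PE[1][2] acc=0, pass-E 0, pass-S 0
  after 5 — PE[2][1] acc=0, pass-E 0, pass-S 0
  after 5 — PE[2][2] acc=40, pass-E 40, pass-S 3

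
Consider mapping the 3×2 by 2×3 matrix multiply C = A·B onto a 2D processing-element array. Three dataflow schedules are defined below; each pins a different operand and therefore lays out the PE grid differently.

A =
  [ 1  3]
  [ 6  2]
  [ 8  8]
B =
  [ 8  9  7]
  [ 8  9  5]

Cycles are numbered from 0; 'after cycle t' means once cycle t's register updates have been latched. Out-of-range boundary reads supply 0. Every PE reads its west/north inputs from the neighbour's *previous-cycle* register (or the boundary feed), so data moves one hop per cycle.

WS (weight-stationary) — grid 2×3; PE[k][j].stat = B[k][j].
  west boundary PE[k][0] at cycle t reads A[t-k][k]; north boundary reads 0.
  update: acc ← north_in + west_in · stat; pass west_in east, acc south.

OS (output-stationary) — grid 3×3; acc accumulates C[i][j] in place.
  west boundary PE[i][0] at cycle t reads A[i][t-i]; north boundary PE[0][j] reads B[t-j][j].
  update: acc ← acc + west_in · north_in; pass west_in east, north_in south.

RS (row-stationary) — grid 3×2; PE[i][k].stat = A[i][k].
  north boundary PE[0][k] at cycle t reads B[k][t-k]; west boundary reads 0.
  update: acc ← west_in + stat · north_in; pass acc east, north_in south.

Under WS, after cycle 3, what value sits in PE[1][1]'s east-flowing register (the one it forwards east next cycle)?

WS on a 2×3 grid — tracing PE[1][1] and its feeders:
  [0] (0,1) acc=0 (h:0 v:0)
  [0] (1,0) acc=0 (h:0 v:0)
  [0] (1,1) acc=0 (h:0 v:0)
  [1] (0,1) acc=9 (h:1 v:9)
  [1] (1,0) acc=32 (h:3 v:32)
  [1] (1,1) acc=0 (h:0 v:0)
  [2] (0,1) acc=54 (h:6 v:54)
  [2] (1,0) acc=64 (h:2 v:64)
  [2] (1,1) acc=36 (h:3 v:36)
  [3] (0,1) acc=72 (h:8 v:72)
  [3] (1,0) acc=128 (h:8 v:128)
  [3] (1,1) acc=72 (h:2 v:72)

register = 2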